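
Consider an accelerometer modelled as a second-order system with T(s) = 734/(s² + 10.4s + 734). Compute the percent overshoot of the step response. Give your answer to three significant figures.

%OS ≈ 54.1%

Matching coefficients with s² + 2ζω_n s + ω_n² gives ω_n² = 734 ⇒ ω_n = 27.1 rad/s, and ζ = 10.4/(2ω_n) = 0.192.
%OS = 100 e^{−πζ/√(1−ζ²)} with ζ = 0.192 gives 54.1%.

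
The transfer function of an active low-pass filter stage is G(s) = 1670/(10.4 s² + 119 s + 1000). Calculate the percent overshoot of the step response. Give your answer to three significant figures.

Dividing through by 10.4: denominator becomes s² + 11.44 s + 96.15.
So ω_n = √96.15 = 9.81 rad/s and ζ = 11.44/(2·9.81) = 0.583.
%OS = 100 e^{−πζ/√(1−ζ²)} with ζ = 0.583 gives 10.5%.

%OS ≈ 10.5%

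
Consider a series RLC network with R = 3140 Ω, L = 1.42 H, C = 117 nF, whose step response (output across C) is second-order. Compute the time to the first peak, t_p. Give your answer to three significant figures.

t_p ≈ 0.00143 s

For a series RLC circuit (capacitor voltage as output), ω_n = 1/√(LC) = 1/√(1.42 H · 117 nF) = 2450 rad/s.
ζ = (R/2)·√(C/L) = (3140/2)·√(117 nF/1.42 H) = 0.451.
ω_d = ω_n√(1−ζ²) = 2190 rad/s. t_p = π/ω_d = 0.00143 s.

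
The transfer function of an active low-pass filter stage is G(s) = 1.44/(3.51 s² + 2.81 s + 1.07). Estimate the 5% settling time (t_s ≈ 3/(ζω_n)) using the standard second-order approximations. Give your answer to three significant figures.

Dividing through by 3.51: denominator becomes s² + 0.8006 s + 0.3048.
So ω_n = √0.3048 = 0.552 rad/s and ζ = 0.8006/(2·0.552) = 0.725.
t_s ≈ 3/(ζω_n) = 7.49 s.

t_s ≈ 7.49 s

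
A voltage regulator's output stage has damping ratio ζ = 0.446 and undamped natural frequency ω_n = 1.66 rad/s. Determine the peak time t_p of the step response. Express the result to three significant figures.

The damped frequency is ω_d = ω_n√(1−ζ²) = 1.66·√(1−0.199) = 1.49 rad/s.
Peak time t_p = π/ω_d = π/1.49 = 2.11 s.

t_p ≈ 2.11 s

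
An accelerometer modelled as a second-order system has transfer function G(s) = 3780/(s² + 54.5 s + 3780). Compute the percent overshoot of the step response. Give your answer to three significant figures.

ω_n = √3780 = 61.5 rad/s; ζ = 54.5/(2·61.5) = 0.443.
%OS = 100·exp(−πζ/√(1−ζ²)) = 21.2%.

%OS ≈ 21.2%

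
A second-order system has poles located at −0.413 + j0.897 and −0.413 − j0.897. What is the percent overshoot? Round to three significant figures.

|pole| = ω_n = √(0.413² + 0.897²) = 0.988 rad/s; ζ = cos θ = σ/ω_n = 0.418.
Overshoot: exp(−π·0.418/√(1−0.418²)) = 0.235, i.e. 23.5%.

%OS ≈ 23.5%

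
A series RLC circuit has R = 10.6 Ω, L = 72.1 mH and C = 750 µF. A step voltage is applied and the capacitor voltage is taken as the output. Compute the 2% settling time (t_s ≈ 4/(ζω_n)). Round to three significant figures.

For a series RLC circuit (capacitor voltage as output), ω_n = 1/√(LC) = 1/√(72.1 mH · 750 µF) = 136 rad/s.
ζ = (R/2)·√(C/L) = (10.6/2)·√(750 µF/72.1 mH) = 0.541.
t_s ≈ 4/(ζω_n) = 0.0544 s.

t_s ≈ 0.0544 s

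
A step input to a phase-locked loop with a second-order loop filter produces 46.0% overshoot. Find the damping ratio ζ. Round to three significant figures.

From %OS = 100·exp(−πζ/√(1−ζ²)), invert to get ζ = −ln(OS)/√(π² + ln²(OS)) with OS = 0.460.
−ln 0.460 = 0.7765, so ζ = 0.7765/√(π² + 0.6030) = 0.240.

ζ ≈ 0.240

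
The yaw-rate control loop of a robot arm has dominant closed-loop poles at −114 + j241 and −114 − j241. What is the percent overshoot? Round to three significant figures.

%OS ≈ 22.6%

|pole| = ω_n = √(114² + 241²) = 267 rad/s; ζ = cos θ = σ/ω_n = 0.428.
%OS = 100 e^{−πζ/√(1−ζ²)} with ζ = 0.428 gives 22.6%.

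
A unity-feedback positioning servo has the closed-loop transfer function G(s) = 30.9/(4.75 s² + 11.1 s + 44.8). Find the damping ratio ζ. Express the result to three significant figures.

ζ ≈ 0.380

Dividing through by 4.75: denominator becomes s² + 2.337 s + 9.432.
So ω_n = √9.432 = 3.07 rad/s and ζ = 2.337/(2·3.07) = 0.380.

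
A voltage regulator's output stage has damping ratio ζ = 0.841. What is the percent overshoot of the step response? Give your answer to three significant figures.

%OS ≈ 0.757%

For an underdamped second-order system, %OS = 100·exp(−πζ/√(1−ζ²)).
πζ/√(1−ζ²) = π·0.841/√(1−0.707) = 4.883, so %OS = 100·e^(−4.883) = 0.757%.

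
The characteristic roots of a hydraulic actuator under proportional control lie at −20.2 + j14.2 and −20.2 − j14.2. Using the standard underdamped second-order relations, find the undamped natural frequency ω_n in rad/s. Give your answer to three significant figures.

|pole| = ω_n = √(20.2² + 14.2²) = 24.7 rad/s; ζ = cos θ = σ/ω_n = 0.818.

ω_n ≈ 24.7 rad/s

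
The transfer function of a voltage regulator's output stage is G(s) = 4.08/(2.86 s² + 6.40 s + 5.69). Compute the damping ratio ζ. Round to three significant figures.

ζ ≈ 0.793

Dividing through by 2.86: denominator becomes s² + 2.238 s + 1.990.
So ω_n = √1.990 = 1.41 rad/s and ζ = 2.238/(2·1.41) = 0.793.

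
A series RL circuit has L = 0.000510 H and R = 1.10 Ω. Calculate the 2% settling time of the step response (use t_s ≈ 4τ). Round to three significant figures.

τ = L/R = 0.000510/1.10 = 0.000464 s.
t_s ≈ 4τ = 0.00185 s.

t_s ≈ 0.00185 s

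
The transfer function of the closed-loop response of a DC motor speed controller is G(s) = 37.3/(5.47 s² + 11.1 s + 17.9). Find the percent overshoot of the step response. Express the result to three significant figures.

Dividing through by 5.47: denominator becomes s² + 2.029 s + 3.272.
So ω_n = √3.272 = 1.81 rad/s and ζ = 2.029/(2·1.81) = 0.561.
%OS = 100·exp(−πζ/√(1−ζ²)) = 11.9%.

%OS ≈ 11.9%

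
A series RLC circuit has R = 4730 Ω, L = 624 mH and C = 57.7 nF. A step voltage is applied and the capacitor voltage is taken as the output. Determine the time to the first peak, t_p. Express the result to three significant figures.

t_p ≈ 0.000858 s

For a series RLC circuit (capacitor voltage as output), ω_n = 1/√(LC) = 1/√(624 mH · 57.7 nF) = 5270 rad/s.
ζ = (R/2)·√(C/L) = (4730/2)·√(57.7 nF/624 mH) = 0.719.
ω_d = 5270·√(1 − 0.719²) = 3660 rad/s. t_p = π/ω_d = 0.000858 s.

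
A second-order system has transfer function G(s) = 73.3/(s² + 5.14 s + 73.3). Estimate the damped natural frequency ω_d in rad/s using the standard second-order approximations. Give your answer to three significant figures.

ω_d ≈ 8.17 rad/s

Matching coefficients with s² + 2ζω_n s + ω_n² gives ω_n² = 73.3 ⇒ ω_n = 8.56 rad/s, and ζ = 5.14/(2ω_n) = 0.300.
ω_d = ω_n√(1−ζ²) = 8.17 rad/s.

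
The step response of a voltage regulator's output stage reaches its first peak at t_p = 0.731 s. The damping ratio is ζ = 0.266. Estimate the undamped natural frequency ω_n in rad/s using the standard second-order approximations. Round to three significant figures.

Peak time t_p = π/ω_d, so ω_d = π/t_p = π/0.731 = 4.30 rad/s.
ω_n = ω_d/√(1−ζ²) = 4.30/√0.929 = 4.46 rad/s.

ω_n ≈ 4.46 rad/s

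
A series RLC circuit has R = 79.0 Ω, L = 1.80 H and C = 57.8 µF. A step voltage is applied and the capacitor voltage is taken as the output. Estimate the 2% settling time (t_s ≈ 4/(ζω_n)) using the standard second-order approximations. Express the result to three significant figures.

t_s ≈ 0.182 s

For a series RLC circuit (capacitor voltage as output), ω_n = 1/√(LC) = 1/√(1.80 H · 57.8 µF) = 98.0 rad/s.
ζ = (R/2)·√(C/L) = (79.0/2)·√(57.8 µF/1.80 H) = 0.224.
t_s ≈ 4/(ζω_n) = 0.182 s.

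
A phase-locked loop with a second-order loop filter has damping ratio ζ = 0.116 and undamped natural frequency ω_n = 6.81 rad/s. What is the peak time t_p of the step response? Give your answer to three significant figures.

t_p ≈ 0.464 s

The damped frequency is ω_d = ω_n√(1−ζ²) = 6.81·√(1−0.0135) = 6.76 rad/s.
Peak time t_p = π/ω_d = π/6.76 = 0.464 s.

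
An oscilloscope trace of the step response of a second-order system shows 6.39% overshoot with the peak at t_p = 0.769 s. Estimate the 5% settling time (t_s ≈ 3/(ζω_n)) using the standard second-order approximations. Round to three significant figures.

t_s ≈ 0.839 s

ζ from %OS: ζ = |ln 0.0639|/√(π²+ln²0.0639) = 0.659.
From t_p = π/ω_d, ω_d = π/0.769 = 4.09 rad/s, so ω_n = ω_d/√(1−ζ²) = 5.43 rad/s.
t_s ≈ 3/(ζω_n) = 3/(0.659·5.43) = 0.839 s.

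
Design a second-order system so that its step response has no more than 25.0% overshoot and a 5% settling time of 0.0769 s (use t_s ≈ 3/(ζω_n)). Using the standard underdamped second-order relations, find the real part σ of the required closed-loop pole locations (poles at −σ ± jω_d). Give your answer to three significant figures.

σ ≈ 39.0

The settling-time spec alone fixes σ = ζω_n = 3/t_s = 3/0.0769 = 39.0.
(Overshoot then fixes ζ = 0.404 and hence ω_d = σ·√(1−ζ²)/ζ = 88.4 rad/s.)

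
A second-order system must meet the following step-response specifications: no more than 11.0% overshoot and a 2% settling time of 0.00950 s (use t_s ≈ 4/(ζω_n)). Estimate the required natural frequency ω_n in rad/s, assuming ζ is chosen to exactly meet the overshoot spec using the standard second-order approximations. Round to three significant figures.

ω_n ≈ 732 rad/s

Inverting the overshoot relation: ζ = |ln 0.110|/√(π² + ln²0.110) = 0.575.
From t_s ≈ 4/(ζω_n): ω_n = 4/(ζ·t_s) = 4/(0.575·0.00950) = 732 rad/s.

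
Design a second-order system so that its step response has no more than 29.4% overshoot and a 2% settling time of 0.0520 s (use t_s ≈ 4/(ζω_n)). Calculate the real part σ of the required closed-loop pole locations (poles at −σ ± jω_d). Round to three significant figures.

The settling-time spec alone fixes σ = ζω_n = 4/t_s = 4/0.0520 = 76.9.
(Overshoot then fixes ζ = 0.363 and hence ω_d = σ·√(1−ζ²)/ζ = 197 rad/s.)

σ ≈ 76.9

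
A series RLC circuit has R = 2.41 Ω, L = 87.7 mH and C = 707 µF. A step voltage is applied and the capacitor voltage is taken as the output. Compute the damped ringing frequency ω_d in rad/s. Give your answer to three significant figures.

ω_d ≈ 126 rad/s

For a series RLC circuit (capacitor voltage as output), ω_n = 1/√(LC) = 1/√(87.7 mH · 707 µF) = 127 rad/s.
ζ = (R/2)·√(C/L) = (2.41/2)·√(707 µF/87.7 mH) = 0.108.
The damped frequency ω_d = ω_n√(1−ζ²) = 126 rad/s.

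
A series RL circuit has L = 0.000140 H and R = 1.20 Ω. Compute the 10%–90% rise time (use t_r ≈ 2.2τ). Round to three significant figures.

τ = L/R = 0.000140/1.20 = 0.000117 s.
t_r ≈ 2.2τ = 0.000257 s.

t_r ≈ 0.000257 s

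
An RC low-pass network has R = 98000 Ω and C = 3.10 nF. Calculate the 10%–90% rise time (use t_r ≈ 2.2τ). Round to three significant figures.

τ = RC = 98000 × 3.10 nF = 0.000304 s.
t_r ≈ 2.2τ = 0.000668 s.

t_r ≈ 0.000668 s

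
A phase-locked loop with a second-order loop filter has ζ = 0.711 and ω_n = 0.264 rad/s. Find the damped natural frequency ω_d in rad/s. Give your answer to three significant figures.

ω_d = ω_n√(1−ζ²) = 0.264·√0.494 = 0.186 rad/s.

ω_d ≈ 0.186 rad/s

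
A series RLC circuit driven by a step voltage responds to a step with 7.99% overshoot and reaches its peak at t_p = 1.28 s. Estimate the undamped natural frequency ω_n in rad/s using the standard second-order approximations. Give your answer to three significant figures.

ω_n ≈ 3.15 rad/s

From the overshoot, ζ = −ln(OS)/√(π²+ln²(OS)) = 0.627.
t_p = π/ω_d ⇒ ω_d = 2.45 rad/s; then ω_n = ω_d/√(1−ζ²) = 3.15 rad/s.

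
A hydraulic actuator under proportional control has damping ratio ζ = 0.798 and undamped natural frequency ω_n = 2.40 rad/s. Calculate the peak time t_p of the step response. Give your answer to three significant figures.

The damped frequency is ω_d = ω_n√(1−ζ²) = 2.40·√(1−0.637) = 1.45 rad/s.
Peak time t_p = π/ω_d = π/1.45 = 2.17 s.

t_p ≈ 2.17 s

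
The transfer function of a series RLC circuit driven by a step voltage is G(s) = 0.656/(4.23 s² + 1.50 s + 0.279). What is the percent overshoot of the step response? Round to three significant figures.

Dividing through by 4.23: denominator becomes s² + 0.3546 s + 0.06596.
So ω_n = √0.06596 = 0.257 rad/s and ζ = 0.3546/(2·0.257) = 0.690.
%OS = 100·exp(−πζ/√(1−ζ²)) = 4.99%.

%OS ≈ 4.99%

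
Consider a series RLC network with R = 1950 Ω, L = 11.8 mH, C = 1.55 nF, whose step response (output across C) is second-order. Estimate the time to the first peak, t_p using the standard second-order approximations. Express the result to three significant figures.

For a series RLC circuit (capacitor voltage as output), ω_n = 1/√(LC) = 1/√(11.8 mH · 1.55 nF) = 234000 rad/s.
ζ = (R/2)·√(C/L) = (1950/2)·√(1.55 nF/11.8 mH) = 0.353.
ω_d = 234000·√(1 − 0.353²) = 219000 rad/s. t_p = π/ω_d = 0.0000144 s.

t_p ≈ 0.0000144 s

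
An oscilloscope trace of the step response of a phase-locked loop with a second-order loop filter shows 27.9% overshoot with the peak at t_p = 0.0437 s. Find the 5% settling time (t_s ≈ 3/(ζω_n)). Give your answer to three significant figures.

t_s ≈ 0.103 s

ζ from %OS: ζ = |ln 0.279|/√(π²+ln²0.279) = 0.376.
t_p = π/ω_d ⇒ ω_d = 71.9 rad/s; then ω_n = ω_d/√(1−ζ²) = 77.6 rad/s.
t_s ≈ 3/(ζω_n) = 3/(0.376·77.6) = 0.103 s.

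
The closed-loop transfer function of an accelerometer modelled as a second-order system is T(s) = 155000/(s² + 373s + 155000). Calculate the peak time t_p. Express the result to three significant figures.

Matching coefficients with s² + 2ζω_n s + ω_n² gives ω_n² = 155000 ⇒ ω_n = 394 rad/s, and ζ = 373/(2ω_n) = 0.474.
ω_d = ω_n√(1−ζ²) = 347 rad/s. Then t_p = π/ω_d = 0.00906 s.

t_p ≈ 0.00906 s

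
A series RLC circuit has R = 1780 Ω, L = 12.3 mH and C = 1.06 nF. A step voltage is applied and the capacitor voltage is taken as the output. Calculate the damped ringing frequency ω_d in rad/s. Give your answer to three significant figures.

For a series RLC circuit (capacitor voltage as output), ω_n = 1/√(LC) = 1/√(12.3 mH · 1.06 nF) = 277000 rad/s.
ζ = (R/2)·√(C/L) = (1780/2)·√(1.06 nF/12.3 mH) = 0.261.
ω_d = 277000·√(1 − 0.261²) = 267000 rad/s.

ω_d ≈ 267000 rad/s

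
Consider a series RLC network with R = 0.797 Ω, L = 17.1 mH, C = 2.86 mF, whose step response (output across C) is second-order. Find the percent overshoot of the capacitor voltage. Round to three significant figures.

%OS ≈ 59.5%

For a series RLC circuit (capacitor voltage as output), ω_n = 1/√(LC) = 1/√(17.1 mH · 2.86 mF) = 143 rad/s.
ζ = (R/2)·√(C/L) = (0.797/2)·√(2.86 mF/17.1 mH) = 0.163.
Overshoot: exp(−π·0.163/√(1−0.163²)) = 0.595, i.e. 59.5%.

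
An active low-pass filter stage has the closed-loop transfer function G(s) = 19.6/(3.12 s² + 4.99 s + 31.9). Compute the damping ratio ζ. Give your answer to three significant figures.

Dividing through by 3.12: denominator becomes s² + 1.599 s + 10.22.
So ω_n = √10.22 = 3.20 rad/s and ζ = 1.599/(2·3.20) = 0.250.

ζ ≈ 0.250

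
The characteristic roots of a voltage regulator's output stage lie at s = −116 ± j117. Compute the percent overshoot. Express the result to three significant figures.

%OS ≈ 4.44%

The poles are at −σ ± jω_d with σ = 116 and ω_d = 117, so ω_n = √(σ²+ω_d²) = 165 rad/s and ζ = σ/ω_n = 0.704.
%OS = 100 e^{−πζ/√(1−ζ²)} with ζ = 0.704 gives 4.44%.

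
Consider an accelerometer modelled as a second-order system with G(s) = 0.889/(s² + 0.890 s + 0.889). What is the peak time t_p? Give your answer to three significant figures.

t_p ≈ 3.78 s

ω_n = √0.889 = 0.943 rad/s; ζ = 0.890/(2·0.943) = 0.472.
The damped frequency ω_d = ω_n√(1−ζ²) = 0.831 rad/s. Then t_p = π/ω_d = 3.78 s.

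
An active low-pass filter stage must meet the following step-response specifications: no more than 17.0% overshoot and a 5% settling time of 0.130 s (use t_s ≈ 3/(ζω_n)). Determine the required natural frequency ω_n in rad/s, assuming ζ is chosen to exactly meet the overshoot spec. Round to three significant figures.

ω_n ≈ 47.0 rad/s

ζ = −ln(OS)/√(π² + (ln OS)²). With OS = 0.170, ln OS = −1.772 and ζ = 1.772/3.607 = 0.491.
From t_s ≈ 3/(ζω_n): ω_n = 3/(ζ·t_s) = 3/(0.491·0.130) = 47.0 rad/s.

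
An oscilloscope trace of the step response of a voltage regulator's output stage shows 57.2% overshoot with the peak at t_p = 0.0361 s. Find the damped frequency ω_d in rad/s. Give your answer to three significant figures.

ω_d ≈ 87.0 rad/s

t_p = π/ω_d, so ω_d = π/0.0361 = 87.0 rad/s.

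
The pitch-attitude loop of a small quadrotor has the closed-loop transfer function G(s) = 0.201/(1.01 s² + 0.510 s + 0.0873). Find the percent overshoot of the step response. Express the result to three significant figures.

Dividing through by 1.01: denominator becomes s² + 0.5050 s + 0.08644.
So ω_n = √0.08644 = 0.294 rad/s and ζ = 0.5050/(2·0.294) = 0.859.
%OS = 100 e^{−πζ/√(1−ζ²)} with ζ = 0.859 gives 0.517%.

%OS ≈ 0.517%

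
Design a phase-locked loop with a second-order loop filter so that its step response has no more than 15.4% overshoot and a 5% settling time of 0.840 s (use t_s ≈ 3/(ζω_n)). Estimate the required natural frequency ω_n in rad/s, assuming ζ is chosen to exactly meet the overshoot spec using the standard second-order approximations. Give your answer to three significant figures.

From %OS = 100·exp(−πζ/√(1−ζ²)), invert to get ζ = −ln(OS)/√(π² + ln²(OS)) with OS = 0.154.
−ln 0.154 = 1.871, so ζ = 1.871/√(π² + 3.500) = 0.512.
From t_s ≈ 3/(ζω_n): ω_n = 3/(ζ·t_s) = 3/(0.512·0.840) = 6.98 rad/s.

ω_n ≈ 6.98 rad/s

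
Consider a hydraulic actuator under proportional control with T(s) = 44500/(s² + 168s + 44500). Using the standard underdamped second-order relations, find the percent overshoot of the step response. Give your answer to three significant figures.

Matching coefficients with s² + 2ζω_n s + ω_n² gives ω_n² = 44500 ⇒ ω_n = 211 rad/s, and ζ = 168/(2ω_n) = 0.398.
Overshoot: exp(−π·0.398/√(1−0.398²)) = 0.256, i.e. 25.6%.

%OS ≈ 25.6%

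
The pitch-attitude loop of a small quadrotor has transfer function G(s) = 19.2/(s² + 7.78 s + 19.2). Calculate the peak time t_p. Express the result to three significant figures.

ω_n = √19.2 = 4.38 rad/s; ζ = 7.78/(2·4.38) = 0.888.
The damped frequency ω_d = ω_n√(1−ζ²) = 2.02 rad/s. Then t_p = π/ω_d = 1.56 s.

t_p ≈ 1.56 s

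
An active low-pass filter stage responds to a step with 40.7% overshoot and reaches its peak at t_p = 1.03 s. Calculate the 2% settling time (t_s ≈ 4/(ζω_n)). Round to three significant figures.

t_s ≈ 4.58 s

ζ from %OS: ζ = |ln 0.407|/√(π²+ln²0.407) = 0.275.
t_p = π/ω_d ⇒ ω_d = 3.05 rad/s; then ω_n = ω_d/√(1−ζ²) = 3.17 rad/s.
t_s ≈ 4/(ζω_n) = 4/(0.275·3.17) = 4.58 s.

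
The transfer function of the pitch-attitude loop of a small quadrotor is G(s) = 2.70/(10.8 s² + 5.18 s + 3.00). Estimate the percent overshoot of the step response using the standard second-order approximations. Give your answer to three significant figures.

%OS ≈ 20.1%

Dividing through by 10.8: denominator becomes s² + 0.4796 s + 0.2778.
So ω_n = √0.2778 = 0.527 rad/s and ζ = 0.4796/(2·0.527) = 0.455.
%OS = 100 e^{−πζ/√(1−ζ²)} with ζ = 0.455 gives 20.1%.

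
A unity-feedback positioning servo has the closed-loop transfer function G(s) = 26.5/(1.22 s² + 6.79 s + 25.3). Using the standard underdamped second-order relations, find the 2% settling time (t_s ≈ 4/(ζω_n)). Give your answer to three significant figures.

t_s ≈ 1.44 s

Dividing through by 1.22: denominator becomes s² + 5.566 s + 20.74.
So ω_n = √20.74 = 4.55 rad/s and ζ = 5.566/(2·4.55) = 0.611.
t_s ≈ 4/(ζω_n) = 1.44 s.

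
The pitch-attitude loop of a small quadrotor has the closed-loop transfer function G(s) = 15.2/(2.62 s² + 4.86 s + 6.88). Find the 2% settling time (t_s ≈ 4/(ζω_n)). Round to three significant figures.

t_s ≈ 4.31 s

Dividing through by 2.62: denominator becomes s² + 1.855 s + 2.626.
So ω_n = √2.626 = 1.62 rad/s and ζ = 1.855/(2·1.62) = 0.572.
t_s ≈ 4/(ζω_n) = 4.31 s.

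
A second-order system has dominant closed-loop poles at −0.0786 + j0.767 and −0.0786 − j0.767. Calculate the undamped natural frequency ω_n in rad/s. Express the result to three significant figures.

The poles are at −σ ± jω_d with σ = 0.0786 and ω_d = 0.767, so ω_n = √(σ²+ω_d²) = 0.771 rad/s and ζ = σ/ω_n = 0.102.

ω_n ≈ 0.771 rad/s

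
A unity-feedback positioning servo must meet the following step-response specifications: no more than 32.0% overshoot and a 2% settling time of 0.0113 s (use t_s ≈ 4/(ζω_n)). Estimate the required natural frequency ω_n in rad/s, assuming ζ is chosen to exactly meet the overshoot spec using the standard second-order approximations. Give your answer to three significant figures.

ζ = −ln(OS)/√(π² + (ln OS)²). With OS = 0.320, ln OS = −1.139 and ζ = 1.139/3.342 = 0.341.
Then ω_n = 4/(ζ t_s) = 4/(0.341 × 0.0113) = 1040 rad/s.

ω_n ≈ 1040 rad/s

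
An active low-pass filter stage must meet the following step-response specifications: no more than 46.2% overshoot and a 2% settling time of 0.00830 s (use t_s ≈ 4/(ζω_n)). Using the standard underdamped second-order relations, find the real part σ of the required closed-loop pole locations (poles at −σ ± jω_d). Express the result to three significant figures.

The settling-time spec alone fixes σ = ζω_n = 4/t_s = 4/0.00830 = 482.
(Overshoot then fixes ζ = 0.239 and hence ω_d = σ·√(1−ζ²)/ζ = 1960 rad/s.)

σ ≈ 482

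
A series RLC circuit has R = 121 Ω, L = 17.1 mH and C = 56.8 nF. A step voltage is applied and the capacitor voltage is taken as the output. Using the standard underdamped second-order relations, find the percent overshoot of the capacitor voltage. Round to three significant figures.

For a series RLC circuit (capacitor voltage as output), ω_n = 1/√(LC) = 1/√(17.1 mH · 56.8 nF) = 32100 rad/s.
ζ = (R/2)·√(C/L) = (121/2)·√(56.8 nF/17.1 mH) = 0.110.
Overshoot: exp(−π·0.110/√(1−0.110²)) = 0.706, i.e. 70.6%.

%OS ≈ 70.6%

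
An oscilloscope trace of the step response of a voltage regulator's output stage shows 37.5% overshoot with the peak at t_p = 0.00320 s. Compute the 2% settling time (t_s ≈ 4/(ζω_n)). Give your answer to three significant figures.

The overshoot fixes ζ = −ln(OS)/√(π²+ln²(OS)) = 0.298.
t_p = π/ω_d ⇒ ω_d = 982 rad/s; then ω_n = ω_d/√(1−ζ²) = 1030 rad/s.
t_s ≈ 4/(ζω_n) = 4/(0.298·1030) = 0.0131 s.

t_s ≈ 0.0131 s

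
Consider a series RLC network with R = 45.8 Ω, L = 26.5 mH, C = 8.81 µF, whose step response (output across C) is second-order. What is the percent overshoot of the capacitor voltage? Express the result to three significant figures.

For a series RLC circuit (capacitor voltage as output), ω_n = 1/√(LC) = 1/√(26.5 mH · 8.81 µF) = 2070 rad/s.
ζ = (R/2)·√(C/L) = (45.8/2)·√(8.81 µF/26.5 mH) = 0.418.
Overshoot: exp(−π·0.418/√(1−0.418²)) = 0.236, i.e. 23.6%.

%OS ≈ 23.6%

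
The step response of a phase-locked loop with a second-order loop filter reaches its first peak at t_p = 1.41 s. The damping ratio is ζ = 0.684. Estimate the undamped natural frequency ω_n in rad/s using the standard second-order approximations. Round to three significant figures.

ω_n ≈ 3.05 rad/s

Peak time t_p = π/ω_d, so ω_d = π/t_p = π/1.41 = 2.23 rad/s.
ω_n = ω_d/√(1−ζ²) = 2.23/√0.532 = 3.05 rad/s.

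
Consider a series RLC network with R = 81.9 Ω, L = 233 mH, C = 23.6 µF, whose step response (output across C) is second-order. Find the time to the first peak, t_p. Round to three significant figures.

For a series RLC circuit (capacitor voltage as output), ω_n = 1/√(LC) = 1/√(233 mH · 23.6 µF) = 426 rad/s.
ζ = (R/2)·√(C/L) = (81.9/2)·√(23.6 µF/233 mH) = 0.412.
ω_d = ω_n√(1−ζ²) = 389 rad/s. t_p = π/ω_d = 0.00809 s.

t_p ≈ 0.00809 s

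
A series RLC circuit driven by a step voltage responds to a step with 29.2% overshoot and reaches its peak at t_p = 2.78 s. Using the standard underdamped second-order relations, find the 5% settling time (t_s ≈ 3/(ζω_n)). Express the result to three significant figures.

From the overshoot, ζ = −ln(OS)/√(π²+ln²(OS)) = 0.365.
From t_p = π/ω_d, ω_d = π/2.78 = 1.13 rad/s, so ω_n = ω_d/√(1−ζ²) = 1.21 rad/s.
t_s ≈ 3/(ζω_n) = 3/(0.365·1.21) = 6.77 s.

t_s ≈ 6.77 s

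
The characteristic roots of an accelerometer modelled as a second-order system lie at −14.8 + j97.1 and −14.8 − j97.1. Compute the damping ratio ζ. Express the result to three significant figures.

The poles are at −σ ± jω_d with σ = 14.8 and ω_d = 97.1, so ω_n = √(σ²+ω_d²) = 98.2 rad/s and ζ = σ/ω_n = 0.151.

ζ ≈ 0.151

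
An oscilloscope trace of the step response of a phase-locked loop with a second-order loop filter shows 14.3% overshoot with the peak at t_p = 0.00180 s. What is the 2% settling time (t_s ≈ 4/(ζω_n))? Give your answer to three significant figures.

The overshoot fixes ζ = −ln(OS)/√(π²+ln²(OS)) = 0.526.
t_p = π/ω_d ⇒ ω_d = 1750 rad/s; then ω_n = ω_d/√(1−ζ²) = 2050 rad/s.
t_s ≈ 4/(ζω_n) = 4/(0.526·2050) = 0.00370 s.

t_s ≈ 0.00370 s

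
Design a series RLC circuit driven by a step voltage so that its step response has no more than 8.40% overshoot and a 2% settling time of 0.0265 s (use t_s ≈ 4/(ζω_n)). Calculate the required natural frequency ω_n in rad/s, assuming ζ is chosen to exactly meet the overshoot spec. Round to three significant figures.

ω_n ≈ 244 rad/s

Inverting the overshoot relation: ζ = |ln 0.0840|/√(π² + ln²0.0840) = 0.619.
From t_s ≈ 4/(ζω_n): ω_n = 4/(ζ·t_s) = 4/(0.619·0.0265) = 244 rad/s.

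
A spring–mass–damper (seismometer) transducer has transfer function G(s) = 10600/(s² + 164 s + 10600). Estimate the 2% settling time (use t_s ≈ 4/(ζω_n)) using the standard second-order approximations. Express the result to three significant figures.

t_s ≈ 0.0488 s

Comparing the denominator to s² + 2ζω_n s + ω_n²: ω_n = √10600 = 103 rad/s, and 2ζω_n = 164 so ζ = 164/(2·103) = 0.796.
t_s ≈ 4/(ζω_n) = 4/(0.796·103) = 0.0488 s.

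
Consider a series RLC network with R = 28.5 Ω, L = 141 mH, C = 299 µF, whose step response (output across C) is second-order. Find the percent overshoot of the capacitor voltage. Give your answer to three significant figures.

%OS ≈ 6.51%

For a series RLC circuit (capacitor voltage as output), ω_n = 1/√(LC) = 1/√(141 mH · 299 µF) = 154 rad/s.
ζ = (R/2)·√(C/L) = (28.5/2)·√(299 µF/141 mH) = 0.656.
Overshoot: exp(−π·0.656/√(1−0.656²)) = 0.0651, i.e. 6.51%.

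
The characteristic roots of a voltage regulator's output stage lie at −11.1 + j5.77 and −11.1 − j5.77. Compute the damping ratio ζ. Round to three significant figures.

|pole| = ω_n = √(11.1² + 5.77²) = 12.5 rad/s; ζ = cos θ = σ/ω_n = 0.887.

ζ ≈ 0.887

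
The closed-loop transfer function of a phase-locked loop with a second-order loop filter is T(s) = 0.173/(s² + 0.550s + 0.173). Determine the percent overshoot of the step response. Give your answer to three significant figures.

Comparing the denominator to s² + 2ζω_n s + ω_n²: ω_n = √0.173 = 0.416 rad/s, and 2ζω_n = 0.550 so ζ = 0.550/(2·0.416) = 0.661.
%OS = 100·exp(−πζ/√(1−ζ²)) = 6.28%.

%OS ≈ 6.28%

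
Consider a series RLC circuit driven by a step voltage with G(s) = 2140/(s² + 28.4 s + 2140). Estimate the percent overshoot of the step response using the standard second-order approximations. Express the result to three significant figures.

%OS ≈ 36.3%

Matching coefficients with s² + 2ζω_n s + ω_n² gives ω_n² = 2140 ⇒ ω_n = 46.3 rad/s, and ζ = 28.4/(2ω_n) = 0.307.
Overshoot: exp(−π·0.307/√(1−0.307²)) = 0.363, i.e. 36.3%.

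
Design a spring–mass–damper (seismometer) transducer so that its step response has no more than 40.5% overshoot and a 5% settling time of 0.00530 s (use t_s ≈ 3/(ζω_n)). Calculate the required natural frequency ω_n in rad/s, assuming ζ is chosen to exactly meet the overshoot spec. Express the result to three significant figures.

ω_n ≈ 2050 rad/s

ζ = −ln(OS)/√(π² + (ln OS)²). With OS = 0.405, ln OS = −0.9039 and ζ = 0.9039/3.269 = 0.276.
From t_s ≈ 3/(ζω_n): ω_n = 3/(ζ·t_s) = 3/(0.276·0.00530) = 2050 rad/s.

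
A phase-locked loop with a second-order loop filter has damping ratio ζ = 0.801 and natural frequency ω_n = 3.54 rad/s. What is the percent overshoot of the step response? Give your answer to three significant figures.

For an underdamped second-order system, %OS = 100·exp(−πζ/√(1−ζ²)).
πζ/√(1−ζ²) = π·0.801/√(1−0.642) = 4.203, so %OS = 100·e^(−4.203) = 1.49%.

%OS ≈ 1.49%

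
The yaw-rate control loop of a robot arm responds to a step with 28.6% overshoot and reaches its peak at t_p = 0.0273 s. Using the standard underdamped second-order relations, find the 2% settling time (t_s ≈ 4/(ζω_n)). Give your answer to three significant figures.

t_s ≈ 0.0872 s

ζ from %OS: ζ = |ln 0.286|/√(π²+ln²0.286) = 0.370.
From t_p = π/ω_d, ω_d = π/0.0273 = 115 rad/s, so ω_n = ω_d/√(1−ζ²) = 124 rad/s.
t_s ≈ 4/(ζω_n) = 4/(0.370·124) = 0.0872 s.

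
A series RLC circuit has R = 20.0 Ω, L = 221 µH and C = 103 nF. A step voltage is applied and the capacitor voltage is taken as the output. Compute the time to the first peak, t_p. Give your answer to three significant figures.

For a series RLC circuit (capacitor voltage as output), ω_n = 1/√(LC) = 1/√(221 µH · 103 nF) = 210000 rad/s.
ζ = (R/2)·√(C/L) = (20.0/2)·√(103 nF/221 µH) = 0.216.
The damped frequency ω_d = ω_n√(1−ζ²) = 205000 rad/s. t_p = π/ω_d = 0.0000154 s.

t_p ≈ 0.0000154 s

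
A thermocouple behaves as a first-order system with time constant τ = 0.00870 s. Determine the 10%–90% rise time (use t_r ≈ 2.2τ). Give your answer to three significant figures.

t_r ≈ 2.2τ = 0.0191 s.

t_r ≈ 0.0191 s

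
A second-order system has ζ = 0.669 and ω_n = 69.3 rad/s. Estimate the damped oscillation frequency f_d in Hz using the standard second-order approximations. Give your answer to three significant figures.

f_d ≈ 8.20 Hz

ω_d = ω_n√(1−ζ²) = 69.3·√0.552 = 51.5 rad/s.
f_d = ω_d/(2π) = 8.20 Hz.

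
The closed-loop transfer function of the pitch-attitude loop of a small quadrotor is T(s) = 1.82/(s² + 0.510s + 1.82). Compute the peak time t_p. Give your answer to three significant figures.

ω_n = √1.82 = 1.35 rad/s; ζ = 0.510/(2·1.35) = 0.189.
The damped frequency ω_d = ω_n√(1−ζ²) = 1.32 rad/s. Then t_p = π/ω_d = 2.37 s.

t_p ≈ 2.37 s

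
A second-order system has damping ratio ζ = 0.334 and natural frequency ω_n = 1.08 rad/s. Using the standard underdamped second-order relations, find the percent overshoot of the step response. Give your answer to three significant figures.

For an underdamped second-order system, %OS = 100·exp(−πζ/√(1−ζ²)).
πζ/√(1−ζ²) = π·0.334/√(1−0.112) = 1.113, so %OS = 100·e^(−1.113) = 32.8%.

%OS ≈ 32.8%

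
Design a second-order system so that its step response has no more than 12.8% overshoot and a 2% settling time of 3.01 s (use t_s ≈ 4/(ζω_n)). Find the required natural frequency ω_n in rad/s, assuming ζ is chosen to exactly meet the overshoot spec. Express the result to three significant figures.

From %OS = 100·exp(−πζ/√(1−ζ²)), invert to get ζ = −ln(OS)/√(π² + ln²(OS)) with OS = 0.128.
−ln 0.128 = 2.056, so ζ = 2.056/√(π² + 4.226) = 0.548.
From t_s ≈ 4/(ζω_n): ω_n = 4/(ζ·t_s) = 4/(0.548·3.01) = 2.43 rad/s.

ω_n ≈ 2.43 rad/s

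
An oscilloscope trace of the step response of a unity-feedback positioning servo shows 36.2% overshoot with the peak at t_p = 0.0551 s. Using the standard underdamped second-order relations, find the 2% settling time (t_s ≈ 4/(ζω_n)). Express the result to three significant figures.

From the overshoot, ζ = −ln(OS)/√(π²+ln²(OS)) = 0.308.
t_p = π/ω_d ⇒ ω_d = 57.0 rad/s; then ω_n = ω_d/√(1−ζ²) = 59.9 rad/s.
t_s ≈ 4/(ζω_n) = 4/(0.308·59.9) = 0.217 s.

t_s ≈ 0.217 s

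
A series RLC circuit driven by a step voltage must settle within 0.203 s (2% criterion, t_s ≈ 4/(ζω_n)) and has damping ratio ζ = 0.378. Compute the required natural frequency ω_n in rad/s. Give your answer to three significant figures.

ω_n ≈ 52.1 rad/s

Rearranging t_s ≈ 4/(ζω_n) gives ω_n = 4/(ζ·t_s) = 4/(0.378 × 0.203) = 52.1 rad/s.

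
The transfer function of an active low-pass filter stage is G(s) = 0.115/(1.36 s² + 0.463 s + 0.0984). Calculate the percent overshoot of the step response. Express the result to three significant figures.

Dividing through by 1.36: denominator becomes s² + 0.3404 s + 0.07235.
So ω_n = √0.07235 = 0.269 rad/s and ζ = 0.3404/(2·0.269) = 0.633.
%OS = 100 e^{−πζ/√(1−ζ²)} with ζ = 0.633 gives 7.67%.

%OS ≈ 7.67%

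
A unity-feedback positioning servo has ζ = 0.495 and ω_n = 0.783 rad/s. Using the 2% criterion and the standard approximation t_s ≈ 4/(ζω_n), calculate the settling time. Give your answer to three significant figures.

t_s ≈ 10.3 s

t_s ≈ 4/(ζω_n) = 4/(0.495 × 0.783) = 10.3 s.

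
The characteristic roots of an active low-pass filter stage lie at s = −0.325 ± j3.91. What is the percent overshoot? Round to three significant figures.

|pole| = ω_n = √(0.325² + 3.91²) = 3.92 rad/s; ζ = cos θ = σ/ω_n = 0.0828.
Overshoot: exp(−π·0.0828/√(1−0.0828²)) = 0.770, i.e. 77.0%.

%OS ≈ 77.0%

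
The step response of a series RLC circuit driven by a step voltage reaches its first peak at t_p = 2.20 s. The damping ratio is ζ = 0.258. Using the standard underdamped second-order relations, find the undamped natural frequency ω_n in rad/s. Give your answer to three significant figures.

Peak time t_p = π/ω_d, so ω_d = π/t_p = π/2.20 = 1.43 rad/s.
ω_n = ω_d/√(1−ζ²) = 1.43/√0.933 = 1.48 rad/s.

ω_n ≈ 1.48 rad/s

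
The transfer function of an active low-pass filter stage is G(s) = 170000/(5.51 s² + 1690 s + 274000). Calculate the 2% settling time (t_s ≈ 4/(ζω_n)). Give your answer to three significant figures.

t_s ≈ 0.0261 s

Dividing through by 5.51: denominator becomes s² + 306.7 s + 49730.
So ω_n = √49730 = 223 rad/s and ζ = 306.7/(2·223) = 0.688.
t_s ≈ 4/(ζω_n) = 0.0261 s.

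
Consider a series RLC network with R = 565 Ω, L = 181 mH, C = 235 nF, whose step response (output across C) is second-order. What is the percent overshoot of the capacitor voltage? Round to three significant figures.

For a series RLC circuit (capacitor voltage as output), ω_n = 1/√(LC) = 1/√(181 mH · 235 nF) = 4850 rad/s.
ζ = (R/2)·√(C/L) = (565/2)·√(235 nF/181 mH) = 0.322.
%OS = 100·exp(−πζ/√(1−ζ²)) = 34.4%.

%OS ≈ 34.4%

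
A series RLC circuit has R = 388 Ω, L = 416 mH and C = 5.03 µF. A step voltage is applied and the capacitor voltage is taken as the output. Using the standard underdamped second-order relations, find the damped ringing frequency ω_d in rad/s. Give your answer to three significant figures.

ω_d ≈ 510 rad/s

For a series RLC circuit (capacitor voltage as output), ω_n = 1/√(LC) = 1/√(416 mH · 5.03 µF) = 691 rad/s.
ζ = (R/2)·√(C/L) = (388/2)·√(5.03 µF/416 mH) = 0.675.
The damped frequency ω_d = ω_n√(1−ζ²) = 510 rad/s.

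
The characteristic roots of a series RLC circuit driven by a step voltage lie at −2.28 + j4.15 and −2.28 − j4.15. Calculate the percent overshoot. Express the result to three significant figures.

%OS ≈ 17.8%

With σ = 2.28, ω_d = 4.15: ω_n = √(σ²+ω_d²) = 4.74 rad/s, ζ = σ/ω_n = 0.482.
%OS = 100 e^{−πζ/√(1−ζ²)} with ζ = 0.482 gives 17.8%.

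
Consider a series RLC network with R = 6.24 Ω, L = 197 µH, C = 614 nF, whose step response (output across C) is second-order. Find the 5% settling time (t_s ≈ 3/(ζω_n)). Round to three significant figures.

For a series RLC circuit (capacitor voltage as output), ω_n = 1/√(LC) = 1/√(197 µH · 614 nF) = 90900 rad/s.
ζ = (R/2)·√(C/L) = (6.24/2)·√(614 nF/197 µH) = 0.174.
t_s ≈ 3/(ζω_n) = 0.000189 s.

t_s ≈ 0.000189 s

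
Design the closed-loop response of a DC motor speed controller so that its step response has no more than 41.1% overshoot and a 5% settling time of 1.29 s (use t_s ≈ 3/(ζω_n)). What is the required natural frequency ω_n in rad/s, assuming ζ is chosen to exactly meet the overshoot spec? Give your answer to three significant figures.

ω_n ≈ 8.54 rad/s

From %OS = 100·exp(−πζ/√(1−ζ²)), invert to get ζ = −ln(OS)/√(π² + ln²(OS)) with OS = 0.411.
−ln 0.411 = 0.8892, so ζ = 0.8892/√(π² + 0.7906) = 0.272.
From t_s ≈ 3/(ζω_n): ω_n = 3/(ζ·t_s) = 3/(0.272·1.29) = 8.54 rad/s.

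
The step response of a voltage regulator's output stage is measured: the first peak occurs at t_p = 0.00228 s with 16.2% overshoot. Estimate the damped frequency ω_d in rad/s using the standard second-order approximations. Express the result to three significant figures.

t_p = π/ω_d, so ω_d = π/0.00228 = 1380 rad/s.

ω_d ≈ 1380 rad/s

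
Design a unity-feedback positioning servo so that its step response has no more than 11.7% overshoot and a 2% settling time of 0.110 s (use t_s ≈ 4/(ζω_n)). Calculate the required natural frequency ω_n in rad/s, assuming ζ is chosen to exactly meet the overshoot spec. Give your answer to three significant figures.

ω_n ≈ 64.5 rad/s

ζ = −ln(OS)/√(π² + (ln OS)²). With OS = 0.117, ln OS = −2.146 and ζ = 2.146/3.804 = 0.564.
Then ω_n = 4/(ζ t_s) = 4/(0.564 × 0.110) = 64.5 rad/s.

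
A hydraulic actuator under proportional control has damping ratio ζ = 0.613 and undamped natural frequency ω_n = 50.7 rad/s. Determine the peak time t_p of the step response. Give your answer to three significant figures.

t_p ≈ 0.0784 s

The damped frequency is ω_d = ω_n√(1−ζ²) = 50.7·√(1−0.376) = 40.1 rad/s.
Peak time t_p = π/ω_d = π/40.1 = 0.0784 s.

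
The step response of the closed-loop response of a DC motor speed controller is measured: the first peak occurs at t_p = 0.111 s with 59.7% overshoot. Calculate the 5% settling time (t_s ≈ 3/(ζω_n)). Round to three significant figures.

From the overshoot, ζ = −ln(OS)/√(π²+ln²(OS)) = 0.162.
From t_p = π/ω_d, ω_d = π/0.111 = 28.3 rad/s, so ω_n = ω_d/√(1−ζ²) = 28.7 rad/s.
t_s ≈ 3/(ζω_n) = 3/(0.162·28.7) = 0.646 s.

t_s ≈ 0.646 s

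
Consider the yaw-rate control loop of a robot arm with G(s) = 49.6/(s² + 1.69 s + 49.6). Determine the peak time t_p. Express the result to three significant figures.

t_p ≈ 0.449 s

ω_n = √49.6 = 7.04 rad/s; ζ = 1.69/(2·7.04) = 0.120.
ω_d = 7.04·√(1 − 0.120²) = 6.99 rad/s. Then t_p = π/ω_d = 0.449 s.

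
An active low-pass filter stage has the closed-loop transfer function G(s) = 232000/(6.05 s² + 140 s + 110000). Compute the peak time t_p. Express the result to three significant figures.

t_p ≈ 0.0234 s

Dividing through by 6.05: denominator becomes s² + 23.14 s + 18180.
So ω_n = √18180 = 135 rad/s and ζ = 23.14/(2·135) = 0.0858.
ω_d = ω_n√(1−ζ²) = 134 rad/s. t_p = π/ω_d = 0.0234 s.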